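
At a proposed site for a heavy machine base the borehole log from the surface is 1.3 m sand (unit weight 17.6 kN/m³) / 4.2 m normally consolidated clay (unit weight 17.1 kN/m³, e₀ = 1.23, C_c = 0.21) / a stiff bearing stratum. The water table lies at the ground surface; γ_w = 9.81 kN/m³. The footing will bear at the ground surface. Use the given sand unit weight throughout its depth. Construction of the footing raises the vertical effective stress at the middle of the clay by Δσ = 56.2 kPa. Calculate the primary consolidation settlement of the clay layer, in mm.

S_c ≈ 200 mm

Mid-depth of clay below the ground surface: z = 1.3 + 4.2/2 = 3.4 m.
Total vertical stress at mid-clay: σ_v = 17.6×1.3 + 17.1×2.1 = 58.79 kPa.
Pore pressure: u = 9.81×(3.4 − 0) = 33.354 kPa.
Initial effective stress: σ'_0 = σ_v − u = 58.79 − 33.354 = 25.436 kPa.
Final effective stress: σ'_f = σ'_0 + Δσ = 25.436 + 56.2 = 81.636 kPa.
Normally consolidated clay, so the full stress increment lies on the virgin compression line:
S_c = C_c·H/(1+e₀)·log₁₀(σ'_f/σ'_0) = 0.21×4.2/(1+1.23)×log₁₀(81.636/25.436)
    = 0.39552 × 0.50643 = 0.2003 m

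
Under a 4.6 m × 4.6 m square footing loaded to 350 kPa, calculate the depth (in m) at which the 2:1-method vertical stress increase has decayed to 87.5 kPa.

z ≈ 4.6 m

2:1 spreading — at depth z the loaded area has grown by z in each plan dimension:
qB²/(B+z)² = Δσ_z ⇒ z = B(√(q/Δσ_z) − 1) = 4.6×(√(350/87.5) − 1) = 4.6 m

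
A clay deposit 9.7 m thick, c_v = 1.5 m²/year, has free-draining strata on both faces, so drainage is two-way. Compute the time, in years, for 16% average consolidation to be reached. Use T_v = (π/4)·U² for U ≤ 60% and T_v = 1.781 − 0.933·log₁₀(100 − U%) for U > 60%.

t ≈ 0.315 years

Drainage path length: H_d = H/2 = 4.85 m (double drainage).
U ≤ 60%: T_v = (π/4)·U² = (π/4)×0.16² = 0.020106.
t = T_v·H_d²/c_v = 0.020106×4.85²/1.5 = 0.3153 years.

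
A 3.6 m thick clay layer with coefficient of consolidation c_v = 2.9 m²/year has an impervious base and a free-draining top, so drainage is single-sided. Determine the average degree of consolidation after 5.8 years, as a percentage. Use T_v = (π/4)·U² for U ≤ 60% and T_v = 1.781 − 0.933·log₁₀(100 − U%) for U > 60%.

U ≈ 96.7 %

Drainage path length: H_d = H = 3.6 m (single drainage).
T_v = c_v·t/H_d² = 2.9×5.8/3.6² = 1.2978.
T_v = 1.2978 corresponds to the U > 60% branch:
U = 1 − 10^((1.781 − T_v)/0.933)/100 = 0.967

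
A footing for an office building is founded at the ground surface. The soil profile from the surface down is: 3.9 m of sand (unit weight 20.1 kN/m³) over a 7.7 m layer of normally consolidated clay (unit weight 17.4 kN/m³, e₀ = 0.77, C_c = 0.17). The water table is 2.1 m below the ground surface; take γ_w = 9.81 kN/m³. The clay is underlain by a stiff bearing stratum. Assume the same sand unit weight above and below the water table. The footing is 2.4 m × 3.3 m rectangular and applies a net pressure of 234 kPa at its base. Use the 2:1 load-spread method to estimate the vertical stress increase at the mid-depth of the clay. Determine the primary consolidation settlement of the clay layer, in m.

S_c ≈ 0.0542 m

Mid-depth of clay below the ground surface: z = 3.9 + 7.7/2 = 7.75 m.
Total vertical stress at mid-clay: σ_v = 20.1×3.9 + 17.4×3.85 = 145.38 kPa.
Pore pressure: u = 9.81×(7.75 − 2.1) = 55.427 kPa.
Initial effective stress: σ'_0 = σ_v − u = 145.38 − 55.427 = 89.953 kPa.
Stress increase at mid-clay by the 2:1 spreading method:
Δσ = qBL/((B+z)(L+z)) = 234×2.4×3.3/((2.4+7.75)(3.3+7.75)) = 16.524 kPa
Final effective stress: σ'_f = σ'_0 + Δσ = 89.953 + 16.524 = 106.48 kPa.
Normally consolidated clay, so the full stress increment lies on the virgin compression line:
S_c = C_c·H/(1+e₀)·log₁₀(σ'_f/σ'_0) = 0.17×7.7/(1+0.77)×log₁₀(106.48/89.953)
    = 0.73955 × 0.073252 = 0.05417 m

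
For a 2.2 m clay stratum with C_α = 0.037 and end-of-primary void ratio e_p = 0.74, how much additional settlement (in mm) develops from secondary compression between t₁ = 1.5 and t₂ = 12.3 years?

S_s ≈ 42.7 mm

Secondary compression: S_s = C_α·H/(1+e_p)·log₁₀(t₂/t₁)
S_s = 0.037×2.2/(1+0.74)×log₁₀(12.3/1.5)
    = 0.04678 × 0.9138 = 0.04275 m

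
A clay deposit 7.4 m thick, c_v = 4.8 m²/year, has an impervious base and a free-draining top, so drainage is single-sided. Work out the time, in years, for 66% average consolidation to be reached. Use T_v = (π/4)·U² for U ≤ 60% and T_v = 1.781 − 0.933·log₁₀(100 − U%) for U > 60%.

Drainage path length: H_d = H = 7.4 m (single drainage).
U > 60%: T_v = 1.781 − 0.933·log₁₀(100 − 66) = 0.35213.
t = T_v·H_d²/c_v = 0.35213×7.4²/4.8 = 4.017 years.

t ≈ 4.02 years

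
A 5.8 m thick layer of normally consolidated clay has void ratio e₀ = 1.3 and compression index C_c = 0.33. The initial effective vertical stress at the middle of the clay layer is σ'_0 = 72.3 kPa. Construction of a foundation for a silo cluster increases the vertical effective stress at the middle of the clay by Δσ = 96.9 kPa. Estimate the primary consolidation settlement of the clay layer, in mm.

Final effective stress: σ'_f = σ'_0 + Δσ = 72.3 + 96.9 = 169.2 kPa.
Normally consolidated clay, so the full stress increment lies on the virgin compression line:
S_c = C_c·H/(1+e₀)·log₁₀(σ'_f/σ'_0) = 0.33×5.8/(1+1.3)×log₁₀(169.2/72.3)
    = 0.83217 × 0.36926 = 0.3073 m

S_c ≈ 307 mm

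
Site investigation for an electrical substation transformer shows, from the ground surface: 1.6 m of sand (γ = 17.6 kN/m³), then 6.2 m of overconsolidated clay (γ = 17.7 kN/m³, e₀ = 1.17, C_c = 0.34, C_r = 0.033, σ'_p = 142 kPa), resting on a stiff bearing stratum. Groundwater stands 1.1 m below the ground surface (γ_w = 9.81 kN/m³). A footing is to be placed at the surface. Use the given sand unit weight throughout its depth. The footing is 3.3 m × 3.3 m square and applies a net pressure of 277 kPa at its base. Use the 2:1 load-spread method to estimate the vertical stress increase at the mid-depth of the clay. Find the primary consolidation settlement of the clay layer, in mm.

S_c ≈ 28.1 mm

Mid-depth of clay below the ground surface: z = 1.6 + 6.2/2 = 4.7 m.
Total vertical stress at mid-clay: σ_v = 17.6×1.6 + 17.7×3.1 = 83.03 kPa.
Pore pressure: u = 9.81×(4.7 − 1.1) = 35.316 kPa.
Initial effective stress: σ'_0 = σ_v − u = 83.03 − 35.316 = 47.714 kPa.
Stress increase at mid-clay by the 2:1 spreading method:
Δσ = qBL/((B+z)(L+z)) = 277×3.3×3.3/((3.3+4.7)(3.3+4.7)) = 47.133 kPa
Final effective stress: σ'_f = 47.714 + 47.133 = 94.847 kPa.
σ'_f = 94.847 ≤ σ'_p = 142 kPa, so the clay remains overconsolidated and only the recompression index applies:
S_c = C_r·H/(1+e₀)·log₁₀(σ'_f/σ'_0) = 0.033×6.2/2.17×log₁₀(94.847/47.714)
    = 0.094284 × 0.29838 = 0.02813 m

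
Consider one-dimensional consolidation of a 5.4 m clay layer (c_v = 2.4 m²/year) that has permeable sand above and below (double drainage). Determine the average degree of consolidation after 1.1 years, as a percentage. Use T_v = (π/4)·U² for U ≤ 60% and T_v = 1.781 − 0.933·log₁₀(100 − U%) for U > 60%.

U ≈ 66.8 %

Drainage path length: H_d = H/2 = 2.7 m (double drainage).
T_v = c_v·t/H_d² = 2.4×1.1/2.7² = 0.36214.
T_v = 0.36214 corresponds to the U > 60% branch:
U = 1 − 10^((1.781 − T_v)/0.933)/100 = 0.6683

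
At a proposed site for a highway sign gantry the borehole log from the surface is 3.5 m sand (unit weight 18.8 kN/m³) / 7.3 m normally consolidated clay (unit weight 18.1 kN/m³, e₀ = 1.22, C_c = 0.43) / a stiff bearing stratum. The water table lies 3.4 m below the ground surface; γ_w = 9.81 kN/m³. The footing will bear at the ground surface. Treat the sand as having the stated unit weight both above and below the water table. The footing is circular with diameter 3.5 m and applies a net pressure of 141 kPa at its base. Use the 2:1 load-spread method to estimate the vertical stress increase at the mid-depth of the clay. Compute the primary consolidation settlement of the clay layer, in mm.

S_c ≈ 91.2 mm

Mid-depth of clay below the ground surface: z = 3.5 + 7.3/2 = 7.15 m.
Total vertical stress at mid-clay: σ_v = 18.8×3.5 + 18.1×3.65 = 131.87 kPa.
Pore pressure: u = 9.81×(7.15 − 3.4) = 36.788 kPa.
Initial effective stress: σ'_0 = σ_v − u = 131.87 − 36.788 = 95.082 kPa.
Stress increase at mid-clay by the 2:1 spreading method:
Δσ ≈ qD²/(D+z)² = 141×3.5²/(3.5+7.15)² = 15.228 kPa
Final effective stress: σ'_f = σ'_0 + Δσ = 95.082 + 15.228 = 110.31 kPa.
Normally consolidated clay, so the full stress increment lies on the virgin compression line:
S_c = C_c·H/(1+e₀)·log₁₀(σ'_f/σ'_0) = 0.43×7.3/(1+1.22)×log₁₀(110.31/95.082)
    = 1.414 × 0.064517 = 0.09123 m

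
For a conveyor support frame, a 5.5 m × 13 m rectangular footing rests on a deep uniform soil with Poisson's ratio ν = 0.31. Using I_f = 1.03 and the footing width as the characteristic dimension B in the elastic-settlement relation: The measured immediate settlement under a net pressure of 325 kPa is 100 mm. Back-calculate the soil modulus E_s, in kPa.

E_s ≈ 16600 kPa

S_e = q·B·(1−ν²)/E_s · I_f  ⇒  E_s = q·B·(1−ν²)·I_f / S_e.
E_s = 325 × 5.5 × 0.9039 × 1.03 / 0.1 = 16640 kPa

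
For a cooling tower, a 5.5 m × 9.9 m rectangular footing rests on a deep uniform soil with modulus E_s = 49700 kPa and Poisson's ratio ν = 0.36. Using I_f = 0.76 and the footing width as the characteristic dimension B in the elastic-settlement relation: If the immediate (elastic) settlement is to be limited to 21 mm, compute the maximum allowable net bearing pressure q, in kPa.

q ≈ 287 kPa

S_e = q·B·(1−ν²)/E_s · I_f  ⇒  q = S_e·E_s / (B·(1−ν²)·I_f).
q = 0.021 × 49700 / (5.5 × 0.8704 × 0.76) = 286.9 kPa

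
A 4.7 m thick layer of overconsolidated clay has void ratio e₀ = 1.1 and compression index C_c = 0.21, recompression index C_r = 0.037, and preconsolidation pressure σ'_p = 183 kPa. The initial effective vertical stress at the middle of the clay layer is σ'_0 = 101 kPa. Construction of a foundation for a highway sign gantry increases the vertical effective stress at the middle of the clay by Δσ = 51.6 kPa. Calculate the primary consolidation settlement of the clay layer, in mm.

S_c ≈ 14.8 mm

Final effective stress: σ'_f = 101 + 51.6 = 152.6 kPa.
σ'_f = 152.6 ≤ σ'_p = 183 kPa, so the clay remains overconsolidated and only the recompression index applies:
S_c = C_r·H/(1+e₀)·log₁₀(σ'_f/σ'_0) = 0.037×4.7/2.1×log₁₀(152.6/101)
    = 0.08281 × 0.17923 = 0.01484 m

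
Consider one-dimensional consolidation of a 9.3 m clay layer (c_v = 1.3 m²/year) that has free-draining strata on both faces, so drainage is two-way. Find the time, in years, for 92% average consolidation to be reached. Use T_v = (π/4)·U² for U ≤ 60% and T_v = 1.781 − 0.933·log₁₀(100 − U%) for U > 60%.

t ≈ 15.6 years

Drainage path length: H_d = H/2 = 4.65 m (double drainage).
U > 60%: T_v = 1.781 − 0.933·log₁₀(100 − 92) = 0.93842.
t = T_v·H_d²/c_v = 0.93842×4.65²/1.3 = 15.61 years.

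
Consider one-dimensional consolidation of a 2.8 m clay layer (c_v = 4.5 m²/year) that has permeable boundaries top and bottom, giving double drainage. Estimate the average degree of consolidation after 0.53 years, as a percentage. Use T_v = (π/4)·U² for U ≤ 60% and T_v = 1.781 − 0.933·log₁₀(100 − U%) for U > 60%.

Drainage path length: H_d = H/2 = 1.4 m (double drainage).
T_v = c_v·t/H_d² = 4.5×0.53/1.4² = 1.2168.
T_v = 1.2168 corresponds to the U > 60% branch:
U = 1 − 10^((1.781 − T_v)/0.933)/100 = 0.9598

U ≈ 96 %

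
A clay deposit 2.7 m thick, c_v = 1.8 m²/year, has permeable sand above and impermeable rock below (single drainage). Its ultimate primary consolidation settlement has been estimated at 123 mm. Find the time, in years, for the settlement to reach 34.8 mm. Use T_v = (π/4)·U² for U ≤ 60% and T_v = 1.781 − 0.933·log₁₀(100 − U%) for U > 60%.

Drainage path length: H_d = H = 2.7 m (single drainage).
U = S(t)/S_ult = 34.8/123 = 0.2829.
U ≤ 60%: T_v = (π/4)·U² = (π/4)×0.28293² = 0.062869.
t = T_v·H_d²/c_v = 0.062869×2.7²/1.8 = 0.2546 years.

t ≈ 0.255 years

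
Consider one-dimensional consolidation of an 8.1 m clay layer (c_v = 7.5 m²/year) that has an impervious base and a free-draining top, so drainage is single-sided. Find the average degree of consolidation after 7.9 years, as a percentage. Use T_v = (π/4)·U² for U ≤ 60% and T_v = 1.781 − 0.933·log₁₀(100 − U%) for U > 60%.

Drainage path length: H_d = H = 8.1 m (single drainage).
T_v = c_v·t/H_d² = 7.5×7.9/8.1² = 0.90306.
T_v = 0.90306 corresponds to the U > 60% branch:
U = 1 − 10^((1.781 − T_v)/0.933)/100 = 0.9127

U ≈ 91.3 %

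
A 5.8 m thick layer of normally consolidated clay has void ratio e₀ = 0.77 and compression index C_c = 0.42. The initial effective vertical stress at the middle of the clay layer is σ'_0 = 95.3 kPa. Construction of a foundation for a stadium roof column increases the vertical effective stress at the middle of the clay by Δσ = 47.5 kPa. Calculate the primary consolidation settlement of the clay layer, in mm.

Final effective stress: σ'_f = σ'_0 + Δσ = 95.3 + 47.5 = 142.8 kPa.
Normally consolidated clay, so the full stress increment lies on the virgin compression line:
S_c = C_c·H/(1+e₀)·log₁₀(σ'_f/σ'_0) = 0.42×5.8/(1+0.77)×log₁₀(142.8/95.3)
    = 1.3763 × 0.17564 = 0.2417 m

S_c ≈ 242 mm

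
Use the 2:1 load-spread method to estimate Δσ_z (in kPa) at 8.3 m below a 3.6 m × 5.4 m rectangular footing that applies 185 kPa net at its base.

By the 2:1 method the load spreads at 1 horizontal : 2 vertical, so at depth z the loaded area has grown by z in each plan dimension:
Δσ = qBL/((B+z)(L+z)) = 185×3.6×5.4/((3.6+8.3)(5.4+8.3)) = 22.06 kPa

Δσ_z ≈ 22.1 kPa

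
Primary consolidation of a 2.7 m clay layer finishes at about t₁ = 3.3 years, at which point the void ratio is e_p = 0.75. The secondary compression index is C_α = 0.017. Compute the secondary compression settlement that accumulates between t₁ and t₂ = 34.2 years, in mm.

S_s ≈ 26.6 mm

Secondary compression: S_s = C_α·H/(1+e_p)·log₁₀(t₂/t₁)
S_s = 0.017×2.7/(1+0.75)×log₁₀(34.2/3.3)
    = 0.02623 × 1.016 = 0.02664 m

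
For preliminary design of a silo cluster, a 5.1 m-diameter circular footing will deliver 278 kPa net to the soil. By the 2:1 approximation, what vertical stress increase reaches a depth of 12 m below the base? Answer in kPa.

By the 2:1 method the load spreads at 1 horizontal : 2 vertical, so at depth z the loaded area has grown by z in each plan dimension:
Δσ ≈ qD²/(D+z)² = 278×5.1²/(5.1+12)² = 24.728 kPa

Δσ_z ≈ 24.7 kPa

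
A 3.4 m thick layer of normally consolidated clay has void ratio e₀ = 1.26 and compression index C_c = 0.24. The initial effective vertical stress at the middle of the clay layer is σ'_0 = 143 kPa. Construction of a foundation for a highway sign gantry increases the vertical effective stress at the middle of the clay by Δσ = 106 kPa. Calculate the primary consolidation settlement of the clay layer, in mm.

Final effective stress: σ'_f = σ'_0 + Δσ = 143 + 106 = 249 kPa.
Normally consolidated clay, so the full stress increment lies on the virgin compression line:
S_c = C_c·H/(1+e₀)·log₁₀(σ'_f/σ'_0) = 0.24×3.4/(1+1.26)×log₁₀(249/143)
    = 0.36106 × 0.24086 = 0.08696 m

S_c ≈ 87 mm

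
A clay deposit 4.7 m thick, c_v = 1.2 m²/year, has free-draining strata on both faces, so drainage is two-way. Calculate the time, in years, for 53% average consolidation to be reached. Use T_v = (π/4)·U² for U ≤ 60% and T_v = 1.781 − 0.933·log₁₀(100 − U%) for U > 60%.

Drainage path length: H_d = H/2 = 2.35 m (double drainage).
U ≤ 60%: T_v = (π/4)·U² = (π/4)×0.53² = 0.22062.
t = T_v·H_d²/c_v = 0.22062×2.35²/1.2 = 1.015 years.

t ≈ 1.02 years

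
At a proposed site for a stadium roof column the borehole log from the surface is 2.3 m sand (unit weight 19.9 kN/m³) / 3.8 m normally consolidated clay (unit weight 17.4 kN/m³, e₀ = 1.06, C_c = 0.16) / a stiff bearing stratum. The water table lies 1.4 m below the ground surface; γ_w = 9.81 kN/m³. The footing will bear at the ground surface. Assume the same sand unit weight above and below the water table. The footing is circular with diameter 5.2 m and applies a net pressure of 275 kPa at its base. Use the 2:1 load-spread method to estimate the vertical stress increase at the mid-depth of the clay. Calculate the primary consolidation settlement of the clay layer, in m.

Mid-depth of clay below the ground surface: z = 2.3 + 3.8/2 = 4.2 m.
Total vertical stress at mid-clay: σ_v = 19.9×2.3 + 17.4×1.9 = 78.83 kPa.
Pore pressure: u = 9.81×(4.2 − 1.4) = 27.468 kPa.
Initial effective stress: σ'_0 = σ_v − u = 78.83 − 27.468 = 51.362 kPa.
Stress increase at mid-clay by the 2:1 spreading method:
Δσ ≈ qD²/(D+z)² = 275×5.2²/(5.2+4.2)² = 84.156 kPa
Final effective stress: σ'_f = σ'_0 + Δσ = 51.362 + 84.156 = 135.52 kPa.
Normally consolidated clay, so the full stress increment lies on the virgin compression line:
S_c = C_c·H/(1+e₀)·log₁₀(σ'_f/σ'_0) = 0.16×3.8/(1+1.06)×log₁₀(135.52/51.362)
    = 0.29515 × 0.42136 = 0.1244 m

S_c ≈ 0.124 m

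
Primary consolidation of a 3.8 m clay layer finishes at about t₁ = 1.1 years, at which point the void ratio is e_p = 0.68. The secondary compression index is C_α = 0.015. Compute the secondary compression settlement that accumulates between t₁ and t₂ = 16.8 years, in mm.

S_s ≈ 40.2 mm

Secondary compression: S_s = C_α·H/(1+e_p)·log₁₀(t₂/t₁)
S_s = 0.015×3.8/(1+0.68)×log₁₀(16.8/1.1)
    = 0.03393 × 1.184 = 0.04017 m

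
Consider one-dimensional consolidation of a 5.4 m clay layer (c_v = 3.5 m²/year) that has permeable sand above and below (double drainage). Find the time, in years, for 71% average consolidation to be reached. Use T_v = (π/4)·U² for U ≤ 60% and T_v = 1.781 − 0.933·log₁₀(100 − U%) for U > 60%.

Drainage path length: H_d = H/2 = 2.7 m (double drainage).
U > 60%: T_v = 1.781 − 0.933·log₁₀(100 − 71) = 0.41658.
t = T_v·H_d²/c_v = 0.41658×2.7²/3.5 = 0.8677 years.

t ≈ 0.868 years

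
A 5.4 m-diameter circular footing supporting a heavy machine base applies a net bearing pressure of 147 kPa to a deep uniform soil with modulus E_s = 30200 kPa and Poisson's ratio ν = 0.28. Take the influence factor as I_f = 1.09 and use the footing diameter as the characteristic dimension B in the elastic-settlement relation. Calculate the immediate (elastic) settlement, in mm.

S_e ≈ 26.4 mm

Immediate (elastic) settlement: S_e = q·B·(1−ν²)/E_s · I_f.
S_e = 147 × 5.4 × (1 − 0.28²) / 30200 × 1.09
    = 147 × 5.4 × 0.9216 / 30200 × 1.09
    = 0.0264 m = 26.4 mm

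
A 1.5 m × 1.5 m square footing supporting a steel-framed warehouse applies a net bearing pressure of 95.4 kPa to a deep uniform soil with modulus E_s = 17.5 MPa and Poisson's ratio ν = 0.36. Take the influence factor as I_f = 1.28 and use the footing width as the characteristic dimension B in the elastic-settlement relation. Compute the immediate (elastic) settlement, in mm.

S_e ≈ 9.11 mm

Immediate (elastic) settlement: S_e = q·B·(1−ν²)/E_s · I_f.
E_s = 17.5 MPa = 17500 kPa.
S_e = 95.4 × 1.5 × (1 − 0.36²) / 17500 × 1.28
    = 95.4 × 1.5 × 0.8704 / 17500 × 1.28
    = 0.00911 m = 9.11 mm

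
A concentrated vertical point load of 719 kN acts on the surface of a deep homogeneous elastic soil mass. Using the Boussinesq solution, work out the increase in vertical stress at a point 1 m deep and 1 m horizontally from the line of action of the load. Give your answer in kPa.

Boussinesq vertical stress below a point load on an elastic half-space:
Δσ_z = 3P/(2πz²) · [1 + (r/z)²]^(−5/2)
r/z = 1/1 = 1; [1+(r/z)²]^(−5/2) = 0.17678.
Δσ_z = 3×719/(2π×1²) × 0.17678 = 343.3 × 0.17678 = 60.69 kPa

Δσ_z ≈ 60.7 kPa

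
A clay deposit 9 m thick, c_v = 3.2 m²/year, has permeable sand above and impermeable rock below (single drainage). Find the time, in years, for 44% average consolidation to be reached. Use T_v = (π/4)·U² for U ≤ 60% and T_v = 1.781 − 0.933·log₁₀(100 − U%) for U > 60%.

t ≈ 3.85 years

Drainage path length: H_d = H = 9 m (single drainage).
U ≤ 60%: T_v = (π/4)·U² = (π/4)×0.44² = 0.15205.
t = T_v·H_d²/c_v = 0.15205×9²/3.2 = 3.849 years.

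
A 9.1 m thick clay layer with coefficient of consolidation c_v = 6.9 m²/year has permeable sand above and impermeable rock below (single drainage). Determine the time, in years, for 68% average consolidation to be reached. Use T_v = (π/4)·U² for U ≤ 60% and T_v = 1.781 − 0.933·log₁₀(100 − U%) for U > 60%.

Drainage path length: H_d = H = 9.1 m (single drainage).
U > 60%: T_v = 1.781 − 0.933·log₁₀(100 − 68) = 0.3767.
t = T_v·H_d²/c_v = 0.3767×9.1²/6.9 = 4.521 years.

t ≈ 4.52 years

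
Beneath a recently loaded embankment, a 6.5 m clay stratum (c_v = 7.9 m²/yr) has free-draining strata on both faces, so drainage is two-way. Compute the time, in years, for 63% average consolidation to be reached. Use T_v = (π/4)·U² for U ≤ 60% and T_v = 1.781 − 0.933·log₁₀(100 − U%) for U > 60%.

Drainage path length: H_d = H/2 = 3.25 m (double drainage).
U > 60%: T_v = 1.781 − 0.933·log₁₀(100 − 63) = 0.31787.
t = T_v·H_d²/c_v = 0.31787×3.25²/7.9 = 0.425 years.

t ≈ 0.425 years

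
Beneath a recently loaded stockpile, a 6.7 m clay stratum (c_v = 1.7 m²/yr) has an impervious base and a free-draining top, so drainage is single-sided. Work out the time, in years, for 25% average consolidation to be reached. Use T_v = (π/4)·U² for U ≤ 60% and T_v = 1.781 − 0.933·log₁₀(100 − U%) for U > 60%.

t ≈ 1.3 years

Drainage path length: H_d = H = 6.7 m (single drainage).
U ≤ 60%: T_v = (π/4)·U² = (π/4)×0.25² = 0.049087.
t = T_v·H_d²/c_v = 0.049087×6.7²/1.7 = 1.296 years.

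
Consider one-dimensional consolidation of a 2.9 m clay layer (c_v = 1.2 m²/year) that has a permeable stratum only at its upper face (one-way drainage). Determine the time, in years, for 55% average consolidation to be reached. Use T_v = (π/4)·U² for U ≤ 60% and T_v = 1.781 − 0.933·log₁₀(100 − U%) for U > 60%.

Drainage path length: H_d = H = 2.9 m (single drainage).
U ≤ 60%: T_v = (π/4)·U² = (π/4)×0.55² = 0.23758.
t = T_v·H_d²/c_v = 0.23758×2.9²/1.2 = 1.665 years.

t ≈ 1.67 years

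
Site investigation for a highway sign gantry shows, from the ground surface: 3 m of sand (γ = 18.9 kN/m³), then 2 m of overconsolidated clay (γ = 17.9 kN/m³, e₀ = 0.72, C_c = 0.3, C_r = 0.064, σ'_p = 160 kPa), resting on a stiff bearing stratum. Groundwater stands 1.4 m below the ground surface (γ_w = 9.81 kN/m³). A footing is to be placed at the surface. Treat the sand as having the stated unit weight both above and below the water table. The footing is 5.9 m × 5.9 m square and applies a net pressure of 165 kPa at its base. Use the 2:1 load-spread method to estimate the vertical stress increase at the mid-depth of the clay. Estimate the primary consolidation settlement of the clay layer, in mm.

S_c ≈ 25.4 mm

Mid-depth of clay below the ground surface: z = 3 + 2/2 = 4 m.
Total vertical stress at mid-clay: σ_v = 18.9×3 + 17.9×1 = 74.6 kPa.
Pore pressure: u = 9.81×(4 − 1.4) = 25.506 kPa.
Initial effective stress: σ'_0 = σ_v − u = 74.6 − 25.506 = 49.094 kPa.
Stress increase at mid-clay by the 2:1 spreading method:
Δσ = qBL/((B+z)(L+z)) = 165×5.9×5.9/((5.9+4)(5.9+4)) = 58.603 kPa
Final effective stress: σ'_f = 49.094 + 58.603 = 107.7 kPa.
σ'_f = 107.7 ≤ σ'_p = 160 kPa, so the clay remains overconsolidated and only the recompression index applies:
S_c = C_r·H/(1+e₀)·log₁₀(σ'_f/σ'_0) = 0.064×2/1.72×log₁₀(107.7/49.094)
    = 0.074419 × 0.34119 = 0.02539 m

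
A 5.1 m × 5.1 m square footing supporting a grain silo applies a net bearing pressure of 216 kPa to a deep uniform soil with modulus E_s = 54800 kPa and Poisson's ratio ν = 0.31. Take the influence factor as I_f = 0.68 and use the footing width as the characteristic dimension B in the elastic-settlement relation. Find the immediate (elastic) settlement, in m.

Immediate (elastic) settlement: S_e = q·B·(1−ν²)/E_s · I_f.
S_e = 216 × 5.1 × (1 − 0.31²) / 54800 × 0.68
    = 216 × 5.1 × 0.9039 / 54800 × 0.68
    = 0.01236 m

S_e ≈ 0.0124 m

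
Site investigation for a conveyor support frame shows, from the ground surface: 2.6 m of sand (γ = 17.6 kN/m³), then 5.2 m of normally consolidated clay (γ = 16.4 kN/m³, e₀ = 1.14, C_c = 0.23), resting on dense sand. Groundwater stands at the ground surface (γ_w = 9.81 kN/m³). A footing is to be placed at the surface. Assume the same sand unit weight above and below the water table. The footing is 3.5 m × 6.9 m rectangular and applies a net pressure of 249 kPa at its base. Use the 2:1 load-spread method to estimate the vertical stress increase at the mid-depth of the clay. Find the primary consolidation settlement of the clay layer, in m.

S_c ≈ 0.225 m

Mid-depth of clay below the ground surface: z = 2.6 + 5.2/2 = 5.2 m.
Total vertical stress at mid-clay: σ_v = 17.6×2.6 + 16.4×2.6 = 88.4 kPa.
Pore pressure: u = 9.81×(5.2 − 0) = 51.012 kPa.
Initial effective stress: σ'_0 = σ_v − u = 88.4 − 51.012 = 37.388 kPa.
Stress increase at mid-clay by the 2:1 spreading method:
Δσ = qBL/((B+z)(L+z)) = 249×3.5×6.9/((3.5+5.2)(6.9+5.2)) = 57.123 kPa
Final effective stress: σ'_f = σ'_0 + Δσ = 37.388 + 57.123 = 94.511 kPa.
Normally consolidated clay, so the full stress increment lies on the virgin compression line:
S_c = C_c·H/(1+e₀)·log₁₀(σ'_f/σ'_0) = 0.23×5.2/(1+1.14)×log₁₀(94.511/37.388)
    = 0.55888 × 0.40275 = 0.2251 m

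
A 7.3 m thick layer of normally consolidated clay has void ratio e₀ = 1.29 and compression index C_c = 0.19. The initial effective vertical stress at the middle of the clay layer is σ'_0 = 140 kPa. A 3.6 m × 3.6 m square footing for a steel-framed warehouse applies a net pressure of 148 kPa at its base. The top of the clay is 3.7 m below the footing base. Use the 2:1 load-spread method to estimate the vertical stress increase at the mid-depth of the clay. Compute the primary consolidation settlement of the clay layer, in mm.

Mid-depth of clay below the footing base: z = 3.7 + 7.3/2 = 7.35 m.
Stress increase at mid-clay by the 2:1 spreading method:
Δσ = qBL/((B+z)(L+z)) = 148×3.6×3.6/((3.6+7.35)(3.6+7.35)) = 15.997 kPa
Final effective stress: σ'_f = σ'_0 + Δσ = 140 + 15.997 = 156 kPa.
Normally consolidated clay, so the full stress increment lies on the virgin compression line:
S_c = C_c·H/(1+e₀)·log₁₀(σ'_f/σ'_0) = 0.19×7.3/(1+1.29)×log₁₀(156/140)
    = 0.60568 × 0.046997 = 0.02847 m

S_c ≈ 28.5 mm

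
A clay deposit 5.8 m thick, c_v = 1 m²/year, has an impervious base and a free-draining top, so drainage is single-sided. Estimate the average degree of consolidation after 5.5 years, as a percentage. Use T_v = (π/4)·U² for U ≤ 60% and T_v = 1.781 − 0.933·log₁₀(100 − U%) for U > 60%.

U ≈ 45.6 %

Drainage path length: H_d = H = 5.8 m (single drainage).
T_v = c_v·t/H_d² = 1×5.5/5.8² = 0.1635.
T_v = 0.1635 corresponds to the U ≤ 60% branch:
U = √(4T_v/π) = 0.4563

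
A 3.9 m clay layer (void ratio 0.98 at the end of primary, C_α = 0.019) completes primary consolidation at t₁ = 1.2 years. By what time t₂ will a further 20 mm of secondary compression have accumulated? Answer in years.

t₂ ≈ 4.11 years

S_s = C_α·H/(1+e_p)·log₁₀(t₂/t₁) ⇒ log₁₀(t₂/t₁) = S_s·(1+e_p)/(C_α·H).
log₁₀(t₂/t₁) = 0.02 × (1+0.98) / (0.019×3.9) = 0.5344
t₂ = t₁ × 10^0.5344 = 1.2 × 3.423 = 4.108 years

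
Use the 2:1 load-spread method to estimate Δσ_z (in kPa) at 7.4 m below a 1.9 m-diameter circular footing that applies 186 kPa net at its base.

By the 2:1 method the load spreads at 1 horizontal : 2 vertical, so at depth z the loaded area has grown by z in each plan dimension:
Δσ ≈ qD²/(D+z)² = 186×1.9²/(1.9+7.4)² = 7.7634 kPa

Δσ_z ≈ 7.76 kPa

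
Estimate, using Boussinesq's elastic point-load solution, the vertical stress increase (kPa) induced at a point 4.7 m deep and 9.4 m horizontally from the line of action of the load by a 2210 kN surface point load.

Δσ_z ≈ 0.855 kPa

Boussinesq vertical stress below a point load on an elastic half-space:
Δσ_z = 3P/(2πz²) · [1 + (r/z)²]^(−5/2)
r/z = 9.4/4.7 = 2; [1+(r/z)²]^(−5/2) = 0.017889.
Δσ_z = 3×2210/(2π×4.7²) × 0.017889 = 47.768 × 0.017889 = 0.8545 kPa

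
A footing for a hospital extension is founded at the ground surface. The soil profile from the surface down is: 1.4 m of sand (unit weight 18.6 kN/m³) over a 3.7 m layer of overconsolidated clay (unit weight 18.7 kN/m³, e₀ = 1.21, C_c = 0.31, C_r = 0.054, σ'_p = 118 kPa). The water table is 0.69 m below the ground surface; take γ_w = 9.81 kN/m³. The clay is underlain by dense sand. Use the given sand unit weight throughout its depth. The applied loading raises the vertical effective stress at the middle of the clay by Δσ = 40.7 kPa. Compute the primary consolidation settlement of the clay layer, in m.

Mid-depth of clay below the ground surface: z = 1.4 + 3.7/2 = 3.25 m.
Total vertical stress at mid-clay: σ_v = 18.6×1.4 + 18.7×1.85 = 60.635 kPa.
Pore pressure: u = 9.81×(3.25 − 0.69) = 25.114 kPa.
Initial effective stress: σ'_0 = σ_v − u = 60.635 − 25.114 = 35.521 kPa.
Final effective stress: σ'_f = 35.521 + 40.7 = 76.221 kPa.
σ'_f = 76.221 ≤ σ'_p = 118 kPa, so the clay remains overconsolidated and only the recompression index applies:
S_c = C_r·H/(1+e₀)·log₁₀(σ'_f/σ'_0) = 0.054×3.7/2.21×log₁₀(76.221/35.521)
    = 0.090407 × 0.33159 = 0.02998 m

S_c ≈ 0.03 m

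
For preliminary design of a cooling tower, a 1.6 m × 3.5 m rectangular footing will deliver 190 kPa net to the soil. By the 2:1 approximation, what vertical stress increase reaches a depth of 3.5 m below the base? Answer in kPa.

By the 2:1 method the load spreads at 1 horizontal : 2 vertical, so at depth z the loaded area has grown by z in each plan dimension:
Δσ = qBL/((B+z)(L+z)) = 190×1.6×3.5/((1.6+3.5)(3.5+3.5)) = 29.804 kPa

Δσ_z ≈ 29.8 kPa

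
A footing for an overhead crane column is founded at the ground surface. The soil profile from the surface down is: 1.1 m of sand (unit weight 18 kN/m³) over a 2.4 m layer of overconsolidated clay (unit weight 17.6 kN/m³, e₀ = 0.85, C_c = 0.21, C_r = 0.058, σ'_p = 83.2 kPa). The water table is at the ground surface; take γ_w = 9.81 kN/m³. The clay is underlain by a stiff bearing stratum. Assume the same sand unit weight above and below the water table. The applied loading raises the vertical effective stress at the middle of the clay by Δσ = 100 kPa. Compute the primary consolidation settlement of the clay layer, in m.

S_c ≈ 0.0911 m

Mid-depth of clay below the ground surface: z = 1.1 + 2.4/2 = 2.3 m.
Total vertical stress at mid-clay: σ_v = 18×1.1 + 17.6×1.2 = 40.92 kPa.
Pore pressure: u = 9.81×(2.3 − 0) = 22.563 kPa.
Initial effective stress: σ'_0 = σ_v − u = 40.92 − 22.563 = 18.357 kPa.
Final effective stress: σ'_f = 18.357 + 100 = 118.36 kPa.
σ'_f = 118.36 > σ'_p = 83.2 kPa, so the stress path crosses the preconsolidation pressure — recompression up to σ'_p, then virgin compression beyond:
S_c = H/(1+e₀)·[C_r·log₁₀(σ'_p/σ'_0) + C_c·log₁₀(σ'_f/σ'_p)]
    = 2.4/1.85 × [0.058×log₁₀(83.2/18.357) + 0.21×log₁₀(118.36/83.2)]
    = 1.2973 × [0.038067 + 0.032147] = 0.09109 m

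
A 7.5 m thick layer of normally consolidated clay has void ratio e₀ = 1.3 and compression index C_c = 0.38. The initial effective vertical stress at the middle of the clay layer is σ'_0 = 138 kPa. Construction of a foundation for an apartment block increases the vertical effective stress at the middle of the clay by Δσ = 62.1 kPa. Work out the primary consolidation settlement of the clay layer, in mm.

S_c ≈ 200 mm

Final effective stress: σ'_f = σ'_0 + Δσ = 138 + 62.1 = 200.1 kPa.
Normally consolidated clay, so the full stress increment lies on the virgin compression line:
S_c = C_c·H/(1+e₀)·log₁₀(σ'_f/σ'_0) = 0.38×7.5/(1+1.3)×log₁₀(200.1/138)
    = 1.2391 × 0.16137 = 0.2 m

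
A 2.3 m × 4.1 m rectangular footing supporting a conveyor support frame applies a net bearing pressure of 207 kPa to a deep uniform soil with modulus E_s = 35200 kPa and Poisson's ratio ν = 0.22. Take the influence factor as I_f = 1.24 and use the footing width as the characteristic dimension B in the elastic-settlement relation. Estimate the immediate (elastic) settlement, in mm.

S_e ≈ 16 mm

Immediate (elastic) settlement: S_e = q·B·(1−ν²)/E_s · I_f.
S_e = 207 × 2.3 × (1 − 0.22²) / 35200 × 1.24
    = 207 × 2.3 × 0.9516 / 35200 × 1.24
    = 0.01596 m = 15.96 mm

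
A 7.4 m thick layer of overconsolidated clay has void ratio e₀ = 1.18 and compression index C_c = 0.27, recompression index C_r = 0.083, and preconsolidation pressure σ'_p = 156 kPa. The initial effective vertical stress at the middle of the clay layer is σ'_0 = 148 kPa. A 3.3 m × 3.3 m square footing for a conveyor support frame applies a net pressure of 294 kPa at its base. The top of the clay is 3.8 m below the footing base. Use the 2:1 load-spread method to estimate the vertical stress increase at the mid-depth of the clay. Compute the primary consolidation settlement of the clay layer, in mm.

S_c ≈ 53.2 mm

Mid-depth of clay below the footing base: z = 3.8 + 7.4/2 = 7.5 m.
Stress increase at mid-clay by the 2:1 spreading method:
Δσ = qBL/((B+z)(L+z)) = 294×3.3×3.3/((3.3+7.5)(3.3+7.5)) = 27.449 kPa
Final effective stress: σ'_f = 148 + 27.449 = 175.45 kPa.
σ'_f = 175.45 > σ'_p = 156 kPa, so the stress path crosses the preconsolidation pressure — recompression up to σ'_p, then virgin compression beyond:
S_c = H/(1+e₀)·[C_r·log₁₀(σ'_p/σ'_0) + C_c·log₁₀(σ'_f/σ'_p)]
    = 7.4/2.18 × [0.083×log₁₀(156/148) + 0.27×log₁₀(175.45/156)]
    = 3.3945 × [0.0018976 + 0.013778] = 0.05321 m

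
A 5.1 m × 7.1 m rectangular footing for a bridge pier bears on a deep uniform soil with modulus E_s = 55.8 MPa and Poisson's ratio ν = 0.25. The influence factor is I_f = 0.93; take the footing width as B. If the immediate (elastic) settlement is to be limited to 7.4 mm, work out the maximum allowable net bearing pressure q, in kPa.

q ≈ 92.9 kPa

E_s = 55.8 MPa = 55800 kPa.
S_e = q·B·(1−ν²)/E_s · I_f  ⇒  q = S_e·E_s / (B·(1−ν²)·I_f).
q = 0.0074 × 55800 / (5.1 × 0.9375 × 0.93) = 92.86 kPa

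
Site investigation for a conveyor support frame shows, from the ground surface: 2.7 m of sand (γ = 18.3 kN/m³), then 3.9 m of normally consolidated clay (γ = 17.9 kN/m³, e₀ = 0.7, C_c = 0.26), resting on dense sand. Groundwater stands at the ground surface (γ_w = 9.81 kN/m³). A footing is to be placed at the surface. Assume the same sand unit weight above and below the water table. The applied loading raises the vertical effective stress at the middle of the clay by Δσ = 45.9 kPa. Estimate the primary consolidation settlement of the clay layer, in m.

Mid-depth of clay below the ground surface: z = 2.7 + 3.9/2 = 4.65 m.
Total vertical stress at mid-clay: σ_v = 18.3×2.7 + 17.9×1.95 = 84.315 kPa.
Pore pressure: u = 9.81×(4.65 − 0) = 45.617 kPa.
Initial effective stress: σ'_0 = σ_v − u = 84.315 − 45.617 = 38.698 kPa.
Final effective stress: σ'_f = σ'_0 + Δσ = 38.698 + 45.9 = 84.598 kPa.
Normally consolidated clay, so the full stress increment lies on the virgin compression line:
S_c = C_c·H/(1+e₀)·log₁₀(σ'_f/σ'_0) = 0.26×3.9/(1+0.7)×log₁₀(84.598/38.698)
    = 0.59647 × 0.33967 = 0.2026 m

S_c ≈ 0.203 m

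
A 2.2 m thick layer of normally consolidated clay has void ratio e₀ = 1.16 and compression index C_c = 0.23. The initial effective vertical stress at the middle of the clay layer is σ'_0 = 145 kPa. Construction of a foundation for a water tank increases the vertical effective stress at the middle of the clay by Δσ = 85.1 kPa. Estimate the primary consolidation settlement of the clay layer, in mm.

Final effective stress: σ'_f = σ'_0 + Δσ = 145 + 85.1 = 230.1 kPa.
Normally consolidated clay, so the full stress increment lies on the virgin compression line:
S_c = C_c·H/(1+e₀)·log₁₀(σ'_f/σ'_0) = 0.23×2.2/(1+1.16)×log₁₀(230.1/145)
    = 0.23426 × 0.20055 = 0.04698 m

S_c ≈ 47 mm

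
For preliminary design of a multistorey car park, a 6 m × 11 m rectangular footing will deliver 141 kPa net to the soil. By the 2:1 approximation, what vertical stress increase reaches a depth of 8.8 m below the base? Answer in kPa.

Δσ_z ≈ 31.8 kPa

By the 2:1 method the load spreads at 1 horizontal : 2 vertical, so at depth z the loaded area has grown by z in each plan dimension:
Δσ = qBL/((B+z)(L+z)) = 141×6×11/((6+8.8)(11+8.8)) = 31.757 kPa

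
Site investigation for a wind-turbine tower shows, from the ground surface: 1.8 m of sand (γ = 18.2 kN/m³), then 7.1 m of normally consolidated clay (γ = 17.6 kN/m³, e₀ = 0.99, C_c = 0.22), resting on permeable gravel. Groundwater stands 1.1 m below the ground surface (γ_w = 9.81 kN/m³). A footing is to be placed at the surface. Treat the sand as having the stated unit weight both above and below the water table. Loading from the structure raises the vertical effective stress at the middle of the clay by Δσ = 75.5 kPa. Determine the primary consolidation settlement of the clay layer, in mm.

S_c ≈ 300 mm

Mid-depth of clay below the ground surface: z = 1.8 + 7.1/2 = 5.35 m.
Total vertical stress at mid-clay: σ_v = 18.2×1.8 + 17.6×3.55 = 95.24 kPa.
Pore pressure: u = 9.81×(5.35 − 1.1) = 41.693 kPa.
Initial effective stress: σ'_0 = σ_v − u = 95.24 − 41.693 = 53.547 kPa.
Final effective stress: σ'_f = σ'_0 + Δσ = 53.547 + 75.5 = 129.05 kPa.
Normally consolidated clay, so the full stress increment lies on the virgin compression line:
S_c = C_c·H/(1+e₀)·log₁₀(σ'_f/σ'_0) = 0.22×7.1/(1+0.99)×log₁₀(129.05/53.547)
    = 0.78492 × 0.38202 = 0.2999 m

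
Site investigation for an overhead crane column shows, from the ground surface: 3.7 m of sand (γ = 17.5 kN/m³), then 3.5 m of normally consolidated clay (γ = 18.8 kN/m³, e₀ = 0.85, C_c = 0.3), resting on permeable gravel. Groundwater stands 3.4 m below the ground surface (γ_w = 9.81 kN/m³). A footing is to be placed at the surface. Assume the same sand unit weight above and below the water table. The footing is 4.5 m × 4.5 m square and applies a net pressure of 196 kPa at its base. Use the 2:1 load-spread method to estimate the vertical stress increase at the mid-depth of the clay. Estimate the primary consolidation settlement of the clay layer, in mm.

Mid-depth of clay below the ground surface: z = 3.7 + 3.5/2 = 5.45 m.
Total vertical stress at mid-clay: σ_v = 17.5×3.7 + 18.8×1.75 = 97.65 kPa.
Pore pressure: u = 9.81×(5.45 − 3.4) = 20.11 kPa.
Initial effective stress: σ'_0 = σ_v − u = 97.65 − 20.11 = 77.54 kPa.
Stress increase at mid-clay by the 2:1 spreading method:
Δσ = qBL/((B+z)(L+z)) = 196×4.5×4.5/((4.5+5.45)(4.5+5.45)) = 40.09 kPa
Final effective stress: σ'_f = σ'_0 + Δσ = 77.54 + 40.09 = 117.63 kPa.
Normally consolidated clay, so the full stress increment lies on the virgin compression line:
S_c = C_c·H/(1+e₀)·log₁₀(σ'_f/σ'_0) = 0.3×3.5/(1+0.85)×log₁₀(117.63/77.54)
    = 0.56757 × 0.18099 = 0.1027 m

S_c ≈ 103 mm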